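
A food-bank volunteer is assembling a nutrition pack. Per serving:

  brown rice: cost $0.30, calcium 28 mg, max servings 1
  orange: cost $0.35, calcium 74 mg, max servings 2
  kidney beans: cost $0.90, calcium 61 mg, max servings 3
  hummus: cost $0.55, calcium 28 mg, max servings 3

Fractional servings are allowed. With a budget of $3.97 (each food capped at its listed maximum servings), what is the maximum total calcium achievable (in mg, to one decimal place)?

Calcium per dollar: orange 211.4, brown rice 93.33, kidney beans 67.78, hummus 50.91.
Take 2 servings of orange: spends $0.70, +148.0 mg calcium (running total 148.0 mg).
Take 1 serving of brown rice: spends $0.30, +28.0 mg calcium (running total 176.0 mg).
Take 3 servings of kidney beans: spends $2.70, +183.0 mg calcium (running total 359.0 mg).
Take 0.4909 servings of hummus: spends $0.27, +13.7 mg calcium (running total 372.7 mg).
Greedy by best ratio exhausts the cost allowance optimally: 372.7 mg.

372.7 mg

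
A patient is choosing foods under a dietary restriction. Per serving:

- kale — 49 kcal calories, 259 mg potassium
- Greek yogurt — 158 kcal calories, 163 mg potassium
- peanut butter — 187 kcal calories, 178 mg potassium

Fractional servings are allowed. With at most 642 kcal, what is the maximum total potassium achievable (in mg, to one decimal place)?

Potassium per kcal: kale 5.286, Greek yogurt 1.032, peanut butter 0.9519.
With no serving limits, spend the whole calories allowance on kale: 642 kcal / 49 kcal × 259 mg = 3393.4 mg.

3393.4 mg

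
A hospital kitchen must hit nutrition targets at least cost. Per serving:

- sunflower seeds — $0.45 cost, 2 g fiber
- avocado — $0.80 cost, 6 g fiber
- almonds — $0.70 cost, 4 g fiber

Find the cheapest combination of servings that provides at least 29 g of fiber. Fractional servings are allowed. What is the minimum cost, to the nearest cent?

Cost per g of fiber: avocado $0.1333, almonds $0.1750, sunflower seeds $0.2250.
With no serving limits, use only avocado: 29 g / 6 g = 4.833 servings × $0.80 = $3.87.

$3.87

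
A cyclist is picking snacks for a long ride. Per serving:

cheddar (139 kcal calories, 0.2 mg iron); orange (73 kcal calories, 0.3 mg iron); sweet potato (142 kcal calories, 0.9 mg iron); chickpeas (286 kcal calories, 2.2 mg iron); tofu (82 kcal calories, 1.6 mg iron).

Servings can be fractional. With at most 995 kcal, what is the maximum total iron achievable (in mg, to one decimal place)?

19.4 mg

Iron per kcal: tofu 0.01951, chickpeas 0.007692, sweet potato 0.006338, orange 0.00411, cheddar 0.001439.
With no serving limits, spend the whole calories allowance on tofu: 995 kcal / 82 kcal × 1.6 mg = 19.4 mg.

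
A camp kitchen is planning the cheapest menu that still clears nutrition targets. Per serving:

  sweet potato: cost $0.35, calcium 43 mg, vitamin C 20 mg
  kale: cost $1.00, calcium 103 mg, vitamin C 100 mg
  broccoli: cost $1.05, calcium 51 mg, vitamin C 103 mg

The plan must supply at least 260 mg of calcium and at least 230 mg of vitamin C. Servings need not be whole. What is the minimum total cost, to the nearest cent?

sweet potato only: max(260/43, 230/20) = 11.5 servings → $4.03.
kale only: max(260/103, 230/100) = 2.524 servings → $2.52.
broccoli only: max(260/51, 230/103) = 5.098 servings → $5.35.
sweet potato + kale with both tight: 1.031 servings and 2.094 servings → $2.45.
sweet potato + broccoli with both tight: 4.415 servings and 1.376 servings → $2.99.
kale + broccoli with both targets exact would need a negative amount; discard.
Cheapest feasible corner: $2.45.

$2.45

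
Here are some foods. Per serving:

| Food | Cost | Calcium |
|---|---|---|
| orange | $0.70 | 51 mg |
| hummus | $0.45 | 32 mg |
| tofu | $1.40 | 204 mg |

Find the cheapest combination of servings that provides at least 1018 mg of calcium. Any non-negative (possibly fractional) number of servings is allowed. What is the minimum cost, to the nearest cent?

Cost per mg of calcium: tofu $0.0069, orange $0.0137, hummus $0.0141.
With no serving limits, use only tofu: 1018 mg / 204 mg = 4.99 servings × $1.40 = $6.99.

$6.99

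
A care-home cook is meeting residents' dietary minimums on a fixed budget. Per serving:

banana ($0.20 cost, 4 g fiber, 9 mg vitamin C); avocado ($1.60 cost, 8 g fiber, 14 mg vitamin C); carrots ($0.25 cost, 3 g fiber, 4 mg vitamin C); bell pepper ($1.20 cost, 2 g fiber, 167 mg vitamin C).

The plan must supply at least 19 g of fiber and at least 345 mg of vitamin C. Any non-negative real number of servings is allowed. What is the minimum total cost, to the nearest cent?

For a min-cost LP with two ≥-constraints, a basic feasible solution has at most two positive variables.
banana only: max(19/4, 345/9) = 38.33 servings → $7.67.
avocado only: max(19/8, 345/14) = 24.64 servings → $39.43.
carrots only: max(19/3, 345/4) = 86.25 servings → $21.56.
bell pepper only: max(19/2, 345/167) = 9.5 servings → $11.40.
banana + avocado: the both-tight solution has a negative serving — not a feasible corner.
banana + carrots with both targets exact would need a negative amount; discard.
banana + bell pepper with both tight: 3.82 servings and 1.86 servings → $3.00.
avocado + carrots: the both-tight solution has a negative serving — not a feasible corner.
avocado + bell pepper with both tight: 1.898 servings and 1.907 servings → $5.33.
carrots + bell pepper with both tight: 5.037 servings and 1.945 servings → $3.59.
So the least-cost plan costs $3.00.

$3.00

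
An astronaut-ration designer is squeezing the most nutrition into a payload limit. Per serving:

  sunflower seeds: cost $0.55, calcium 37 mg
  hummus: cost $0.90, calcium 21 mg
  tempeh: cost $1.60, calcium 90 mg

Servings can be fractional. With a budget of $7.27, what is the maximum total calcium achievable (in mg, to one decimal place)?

489.1 mg

Calcium per dollar: sunflower seeds 67.27, tempeh 56.25, hummus 23.33.
With no serving limits, spend the whole cost allowance on sunflower seeds: $7.27 / $0.55 × 37 mg = 489.1 mg.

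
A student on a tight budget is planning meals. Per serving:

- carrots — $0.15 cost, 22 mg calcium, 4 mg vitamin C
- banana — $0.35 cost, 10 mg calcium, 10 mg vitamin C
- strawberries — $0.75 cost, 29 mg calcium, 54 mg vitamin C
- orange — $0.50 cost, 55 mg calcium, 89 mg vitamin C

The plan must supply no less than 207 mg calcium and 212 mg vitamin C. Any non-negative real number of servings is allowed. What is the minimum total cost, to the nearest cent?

For a min-cost LP with two ≥-constraints, a basic feasible solution has at most two positive variables.
carrots only: max(207/22, 212/4) = 53 servings → $7.95.
banana only: max(207/10, 212/10) = 21.2 servings → $7.42.
strawberries only: max(207/29, 212/54) = 7.138 servings → $5.35.
orange only: max(207/55, 212/89) = 3.764 servings → $1.88.
carrots + banana: intersection lies outside the first quadrant.
carrots + strawberries with both tight: 4.692 servings and 3.578 servings → $3.39.
carrots + orange with both tight: 3.891 servings and 2.207 servings → $1.69.
banana + strawberries with both tight: 20.12 servings and 0.2 servings → $7.19.
banana + orange with both tight: 19.89 servings and 0.1471 servings → $7.04.
strawberries + orange with both targets exact would need a negative amount; discard.
The minimum over all feasible corners is $1.69.

$1.69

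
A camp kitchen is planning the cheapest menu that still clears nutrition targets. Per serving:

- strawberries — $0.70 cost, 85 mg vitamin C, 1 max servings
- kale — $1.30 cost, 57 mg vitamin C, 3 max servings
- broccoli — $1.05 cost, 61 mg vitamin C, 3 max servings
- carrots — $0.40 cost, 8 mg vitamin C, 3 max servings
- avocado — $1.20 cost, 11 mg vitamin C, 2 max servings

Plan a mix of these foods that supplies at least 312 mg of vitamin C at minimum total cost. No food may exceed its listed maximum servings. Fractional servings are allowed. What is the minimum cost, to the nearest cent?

$4.85

Cost per mg of vitamin C: strawberries $0.0082, broccoli $0.0172, kale $0.0228, carrots $0.0500, avocado $0.1091.
Take 1 serving of strawberries: +85.0 mg vitamin C for $0.70 (total $0.70, still need 227.0 mg).
Take 3 servings of broccoli: +183.0 mg vitamin C for $3.15 (total $3.85, still need 44.0 mg).
Take 0.7719 servings of kale: +44.0 mg vitamin C for $1.00 (total $4.85, still need 0.0 mg).
Filling from the cheapest source first is optimal under one linear minimum: $4.85.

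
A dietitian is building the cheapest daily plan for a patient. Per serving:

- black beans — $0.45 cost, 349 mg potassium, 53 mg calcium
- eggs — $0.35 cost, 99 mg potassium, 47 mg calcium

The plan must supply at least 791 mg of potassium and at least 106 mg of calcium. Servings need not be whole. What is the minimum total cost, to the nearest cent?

$1.02

A basic optimal solution has at most two foods positive. Try each food alone and each pair with both targets met exactly.
black beans only: max(791/349, 106/53) = 2.266 servings → $1.02.
eggs only: max(791/99, 106/47) = 7.99 servings → $2.80.
black beans + eggs: the both-tight solution has a negative serving — not a feasible corner.
Cheapest feasible corner: $1.02.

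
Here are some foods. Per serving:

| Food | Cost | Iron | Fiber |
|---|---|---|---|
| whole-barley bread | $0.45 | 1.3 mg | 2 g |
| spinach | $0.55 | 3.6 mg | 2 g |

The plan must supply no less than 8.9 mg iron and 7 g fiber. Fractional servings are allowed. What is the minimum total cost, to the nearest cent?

With two linear requirements the optimum uses one or two foods; enumerate the corners.
whole-barley bread only: max(8.9/1.3, 7/2) = 6.846 servings → $3.08.
spinach only: max(8.9/3.6, 7/2) = 3.5 servings → $1.93.
whole-barley bread + spinach with both tight: 1.609 servings and 1.891 servings → $1.76.
Cheapest feasible corner: $1.76.

$1.76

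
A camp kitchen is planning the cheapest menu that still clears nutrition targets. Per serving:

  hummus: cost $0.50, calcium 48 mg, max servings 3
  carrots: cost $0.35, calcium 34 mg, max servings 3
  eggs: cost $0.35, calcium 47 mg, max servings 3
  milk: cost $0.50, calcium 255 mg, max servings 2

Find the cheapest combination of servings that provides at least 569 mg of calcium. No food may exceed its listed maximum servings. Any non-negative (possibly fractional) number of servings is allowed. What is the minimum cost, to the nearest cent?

Cost per mg of calcium: milk $0.0020, eggs $0.0074, carrots $0.0103, hummus $0.0104.
Take 2 servings of milk: +510.0 mg calcium for $1.00 (total $1.00, still need 59.0 mg).
Take 1.255 servings of eggs: +59.0 mg calcium for $0.44 (total $1.44, still need 0.0 mg).
Filling from the cheapest source first is optimal under one linear minimum: $1.44.

$1.44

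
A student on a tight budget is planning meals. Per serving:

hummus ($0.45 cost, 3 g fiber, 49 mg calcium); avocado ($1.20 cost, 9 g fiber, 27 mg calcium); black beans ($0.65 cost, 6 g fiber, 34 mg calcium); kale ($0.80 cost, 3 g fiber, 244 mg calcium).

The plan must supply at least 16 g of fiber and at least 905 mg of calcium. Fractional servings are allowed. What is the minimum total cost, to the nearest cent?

$3.44

The cheapest plan sits at a corner of the feasible region — with two constraints it uses at most two foods.
hummus only: max(16/3, 905/49) = 18.47 servings → $8.31.
avocado only: max(16/9, 905/27) = 33.52 servings → $40.22.
black beans only: max(16/6, 905/34) = 26.62 servings → $17.30.
kale only: max(16/3, 905/244) = 5.333 servings → $4.27.
hummus + avocado with both targets exact would need a negative amount; discard.
hummus + black beans with both targets exact would need a negative amount; discard.
hummus + kale with both tight: 2.032 servings and 3.301 servings → $3.56.
avocado + black beans with both targets exact would need a negative amount; discard.
avocado + kale with both tight: 0.5622 servings and 3.647 servings → $3.59.
black beans + kale with both tight: 0.873 servings and 3.587 servings → $3.44.
So the least-cost plan costs $3.44.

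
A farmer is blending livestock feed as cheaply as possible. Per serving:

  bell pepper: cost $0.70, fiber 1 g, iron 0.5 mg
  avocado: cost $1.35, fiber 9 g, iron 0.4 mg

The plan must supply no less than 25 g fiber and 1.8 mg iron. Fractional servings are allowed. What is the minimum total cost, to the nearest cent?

For a min-cost LP with two ≥-constraints, a basic feasible solution has at most two positive variables.
bell pepper only: max(25/1, 1.8/0.5) = 25 servings → $17.50.
avocado only: max(25/9, 1.8/0.4) = 4.5 servings → $6.08.
bell pepper + avocado with both tight: 1.512 servings and 2.61 servings → $4.58.
Cheapest feasible corner: $4.58.

$4.58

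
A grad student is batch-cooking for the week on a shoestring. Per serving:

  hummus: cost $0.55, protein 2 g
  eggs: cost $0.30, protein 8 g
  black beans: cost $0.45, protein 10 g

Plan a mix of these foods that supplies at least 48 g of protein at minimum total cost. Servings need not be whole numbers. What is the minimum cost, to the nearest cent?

Cost per g of protein: eggs $0.0375, black beans $0.0450, hummus $0.2750.
With no serving limits, use only eggs: 48 g / 8 g = 6 servings × $0.30 = $1.80.

$1.80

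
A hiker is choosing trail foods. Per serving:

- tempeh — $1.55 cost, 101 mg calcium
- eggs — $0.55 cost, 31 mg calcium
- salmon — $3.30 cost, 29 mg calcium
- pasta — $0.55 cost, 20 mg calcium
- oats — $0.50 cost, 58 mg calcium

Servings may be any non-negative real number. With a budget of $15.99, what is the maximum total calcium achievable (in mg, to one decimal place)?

Calcium per dollar: oats 116, tempeh 65.16, eggs 56.36, pasta 36.36, salmon 8.788.
With no serving limits, spend the whole cost allowance on oats: $15.99 / $0.50 × 58 mg = 1854.8 mg.

1854.8 mg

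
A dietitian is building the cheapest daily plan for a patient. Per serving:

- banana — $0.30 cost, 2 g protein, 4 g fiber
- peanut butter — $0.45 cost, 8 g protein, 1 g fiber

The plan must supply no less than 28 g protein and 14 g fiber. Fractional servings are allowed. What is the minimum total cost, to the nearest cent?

$2.10

banana only: max(28/2, 14/4) = 14 servings → $4.20.
peanut butter only: max(28/8, 14/1) = 14 servings → $6.30.
banana + peanut butter with both tight: 2.8 servings and 2.8 servings → $2.10.
The minimum over all feasible corners is $2.10.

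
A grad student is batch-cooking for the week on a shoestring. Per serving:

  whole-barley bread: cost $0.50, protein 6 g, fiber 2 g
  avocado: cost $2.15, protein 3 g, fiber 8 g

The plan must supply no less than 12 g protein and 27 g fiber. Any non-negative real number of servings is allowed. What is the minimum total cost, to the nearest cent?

$6.75

This is a tiny linear program; its minimum lies at a vertex of the feasible set. List the vertices and price them.
whole-barley bread only: max(12/6, 27/2) = 13.5 servings → $6.75.
avocado only: max(12/3, 27/8) = 4 servings → $8.60.
whole-barley bread + avocado with both tight: 0.3571 servings and 3.286 servings → $7.24.
Cheapest feasible corner: $6.75.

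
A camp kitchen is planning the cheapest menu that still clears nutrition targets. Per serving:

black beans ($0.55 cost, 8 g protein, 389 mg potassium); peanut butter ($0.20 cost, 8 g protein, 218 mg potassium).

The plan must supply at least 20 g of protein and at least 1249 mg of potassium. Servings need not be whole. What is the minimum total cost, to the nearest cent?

Minimising a linear cost over {protein ≥ 20, potassium ≥ 1249, servings ≥ 0} — the optimum is at a vertex, using one or two foods.
black beans only: max(20/8, 1249/389) = 3.211 servings → $1.77.
peanut butter only: max(20/8, 1249/218) = 5.729 servings → $1.15.
black beans + peanut butter with both targets exact would need a negative amount; discard.
The minimum over all feasible corners is $1.15.

$1.15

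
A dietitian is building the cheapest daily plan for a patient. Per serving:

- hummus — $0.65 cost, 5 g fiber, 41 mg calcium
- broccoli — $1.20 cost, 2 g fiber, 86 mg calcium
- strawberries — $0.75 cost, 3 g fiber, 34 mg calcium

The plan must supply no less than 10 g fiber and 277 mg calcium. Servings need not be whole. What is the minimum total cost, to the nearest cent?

$3.93

hummus only: max(10/5, 277/41) = 6.756 servings → $4.39.
broccoli only: max(10/2, 277/86) = 5 servings → $6.00.
strawberries only: max(10/3, 277/34) = 8.147 servings → $6.11.
hummus + broccoli with both tight: 0.8793 servings and 2.802 servings → $3.93.
hummus + strawberries: the both-tight solution has a negative serving — not a feasible corner.
broccoli + strawberries with both tight: 2.584 servings and 1.611 servings → $4.31.
The minimum over all feasible corners is $3.93.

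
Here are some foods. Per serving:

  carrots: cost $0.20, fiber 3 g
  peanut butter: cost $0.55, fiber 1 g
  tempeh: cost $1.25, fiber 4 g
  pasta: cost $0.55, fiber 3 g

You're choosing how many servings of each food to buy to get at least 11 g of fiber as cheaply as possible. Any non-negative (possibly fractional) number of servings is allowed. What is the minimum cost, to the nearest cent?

Cost per g of fiber: carrots $0.0667, pasta $0.1833, tempeh $0.3125, peanut butter $0.5500.
With no serving limits, use only carrots: 11 g / 3 g = 3.667 servings × $0.20 = $0.73.

$0.73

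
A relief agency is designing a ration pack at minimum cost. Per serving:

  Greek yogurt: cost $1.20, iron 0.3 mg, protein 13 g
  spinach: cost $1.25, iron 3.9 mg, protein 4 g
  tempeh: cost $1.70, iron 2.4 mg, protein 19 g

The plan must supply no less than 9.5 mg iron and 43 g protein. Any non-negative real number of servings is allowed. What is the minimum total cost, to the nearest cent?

With two linear requirements the optimum uses one or two foods; enumerate the corners.
Greek yogurt only: max(9.5/0.3, 43/13) = 31.67 servings → $38.00.
spinach only: max(9.5/3.9, 43/4) = 10.75 servings → $13.44.
tempeh only: max(9.5/2.4, 43/19) = 3.958 servings → $6.73.
Greek yogurt + spinach with both tight: 2.62 servings and 2.234 servings → $5.94.
Greek yogurt + tempeh: intersection lies outside the first quadrant.
spinach + tempeh with both tight: 1.198 servings and 2.011 servings → $4.92.
The minimum over all feasible corners is $4.92.

$4.92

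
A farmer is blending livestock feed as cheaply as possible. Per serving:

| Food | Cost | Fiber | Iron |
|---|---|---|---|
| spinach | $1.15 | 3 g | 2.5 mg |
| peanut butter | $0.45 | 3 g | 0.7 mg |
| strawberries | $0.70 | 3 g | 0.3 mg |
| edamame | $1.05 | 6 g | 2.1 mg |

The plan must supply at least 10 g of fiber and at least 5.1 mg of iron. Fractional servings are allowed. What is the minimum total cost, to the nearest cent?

With two linear requirements the optimum uses one or two foods; enumerate the corners.
spinach only: max(10/3, 5.1/2.5) = 3.333 servings → $3.83.
peanut butter only: max(10/3, 5.1/0.7) = 7.286 servings → $3.28.
strawberries only: max(10/3, 5.1/0.3) = 17 servings → $11.90.
edamame only: max(10/6, 5.1/2.1) = 2.429 servings → $2.55.
spinach + peanut butter with both tight: 1.537 servings and 1.796 servings → $2.58.
spinach + strawberries with both tight: 1.864 servings and 1.47 servings → $3.17.
spinach + edamame with both tight: 1.103 servings and 1.115 servings → $2.44.
peanut butter + strawberries with both targets exact would need a negative amount; discard.
peanut butter + edamame: intersection lies outside the first quadrant.
strawberries + edamame: the both-tight solution has a negative serving — not a feasible corner.
Cheapest feasible corner: $2.44.

$2.44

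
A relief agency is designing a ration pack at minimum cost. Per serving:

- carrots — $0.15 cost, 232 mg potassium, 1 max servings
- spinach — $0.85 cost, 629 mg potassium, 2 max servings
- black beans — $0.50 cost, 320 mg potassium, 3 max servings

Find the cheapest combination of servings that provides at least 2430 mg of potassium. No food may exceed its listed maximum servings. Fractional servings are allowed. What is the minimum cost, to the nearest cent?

$3.32

Cost per mg of potassium: carrots $0.0006, spinach $0.0014, black beans $0.0016.
Take 1 serving of carrots: +232.0 mg potassium for $0.15 (total $0.15, still need 2198.0 mg).
Take 2 servings of spinach: +1258.0 mg potassium for $1.70 (total $1.85, still need 940.0 mg).
Take 2.938 servings of black beans: +940.0 mg potassium for $1.47 (total $3.32, still need 0.0 mg).
Filling from the cheapest source first is optimal under one linear minimum: $3.32.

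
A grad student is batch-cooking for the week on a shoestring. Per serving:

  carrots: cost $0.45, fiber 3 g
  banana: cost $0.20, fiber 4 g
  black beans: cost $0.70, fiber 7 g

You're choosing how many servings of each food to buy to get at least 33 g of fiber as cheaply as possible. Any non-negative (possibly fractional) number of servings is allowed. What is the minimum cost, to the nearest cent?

$1.65

Cost per g of fiber: banana $0.0500, black beans $0.1000, carrots $0.1500.
With no serving limits, use only banana: 33 g / 4 g = 8.25 servings × $0.20 = $1.65.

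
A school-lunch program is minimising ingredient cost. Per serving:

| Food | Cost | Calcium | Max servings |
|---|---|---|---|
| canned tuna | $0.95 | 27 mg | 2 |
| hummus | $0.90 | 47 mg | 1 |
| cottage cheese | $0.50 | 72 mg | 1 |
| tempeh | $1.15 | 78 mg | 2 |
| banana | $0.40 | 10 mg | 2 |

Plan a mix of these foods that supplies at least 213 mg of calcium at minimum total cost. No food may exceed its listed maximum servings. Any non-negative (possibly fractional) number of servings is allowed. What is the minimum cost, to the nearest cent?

$2.58

Cost per mg of calcium: cottage cheese $0.0069, tempeh $0.0147, hummus $0.0191, canned tuna $0.0352, banana $0.0400.
Take 1 serving of cottage cheese: +72.0 mg calcium for $0.50 (total $0.50, still need 141.0 mg).
Take 1.808 servings of tempeh: +141.0 mg calcium for $2.08 (total $2.58, still need 0.0 mg).
Filling from the cheapest source first is optimal under one linear minimum: $2.58.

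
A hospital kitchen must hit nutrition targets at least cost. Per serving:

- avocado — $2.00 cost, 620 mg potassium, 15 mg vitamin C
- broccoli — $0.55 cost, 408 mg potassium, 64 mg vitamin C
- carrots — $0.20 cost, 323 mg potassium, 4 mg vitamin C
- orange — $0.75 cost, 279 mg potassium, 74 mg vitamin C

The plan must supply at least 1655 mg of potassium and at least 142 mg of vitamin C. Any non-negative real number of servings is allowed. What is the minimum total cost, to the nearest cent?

A basic optimal solution has at most two foods positive. Try each food alone and each pair with both targets met exactly.
avocado only: max(1655/620, 142/15) = 9.467 servings → $18.93.
broccoli only: max(1655/408, 142/64) = 4.056 servings → $2.23.
carrots only: max(1655/323, 142/4) = 35.5 servings → $7.10.
orange only: max(1655/279, 142/74) = 5.932 servings → $4.45.
avocado + broccoli with both tight: 1.43 servings and 1.884 servings → $3.90.
avocado + carrots with both targets exact would need a negative amount; discard.
avocado + orange with both tight: 1.987 servings and 1.516 servings → $5.11.
broccoli + carrots with both tight: 2.061 servings and 2.52 servings → $1.64.
broccoli + orange: intersection lies outside the first quadrant.
carrots + orange with both tight: 3.636 servings and 1.722 servings → $2.02.
Cheapest feasible corner: $1.64.

$1.64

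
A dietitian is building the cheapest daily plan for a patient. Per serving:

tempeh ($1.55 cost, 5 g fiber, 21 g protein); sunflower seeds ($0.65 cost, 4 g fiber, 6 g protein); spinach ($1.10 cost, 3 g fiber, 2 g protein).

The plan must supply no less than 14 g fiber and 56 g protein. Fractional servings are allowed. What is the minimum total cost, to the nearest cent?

At the optimum either one food covers both requirements or two foods hit both targets exactly; no other combination can be cheaper.
tempeh only: max(14/5, 56/21) = 2.8 servings → $4.34.
sunflower seeds only: max(14/4, 56/6) = 9.333 servings → $6.07.
spinach only: max(14/3, 56/2) = 28 servings → $30.80.
tempeh + sunflower seeds with both tight: 2.593 servings and 0.2593 servings → $4.19.
tempeh + spinach with both tight: 2.642 servings and 0.2642 servings → $4.38.
sunflower seeds + spinach: intersection lies outside the first quadrant.
Cheapest feasible corner: $4.19.

$4.19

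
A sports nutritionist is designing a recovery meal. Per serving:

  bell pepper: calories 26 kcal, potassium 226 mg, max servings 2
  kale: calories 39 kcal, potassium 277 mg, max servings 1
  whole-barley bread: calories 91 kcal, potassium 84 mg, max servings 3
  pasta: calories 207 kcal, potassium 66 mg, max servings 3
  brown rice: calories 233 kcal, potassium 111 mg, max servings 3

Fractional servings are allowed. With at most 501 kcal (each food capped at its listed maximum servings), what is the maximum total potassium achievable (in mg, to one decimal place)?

Potassium per kcal: bell pepper 8.692, kale 7.103, whole-barley bread 0.9231, brown rice 0.4764, pasta 0.3188.
Take 2 servings of bell pepper: uses 52 kcal, +452.0 mg potassium (running total 452.0 mg).
Take 1 serving of kale: uses 39 kcal, +277.0 mg potassium (running total 729.0 mg).
Take 3 servings of whole-barley bread: uses 273 kcal, +252.0 mg potassium (running total 981.0 mg).
Take 0.588 servings of brown rice: uses 137 kcal, +65.3 mg potassium (running total 1046.3 mg).
Greedy by best ratio exhausts the calories allowance optimally: 1046.3 mg.

1046.3 mg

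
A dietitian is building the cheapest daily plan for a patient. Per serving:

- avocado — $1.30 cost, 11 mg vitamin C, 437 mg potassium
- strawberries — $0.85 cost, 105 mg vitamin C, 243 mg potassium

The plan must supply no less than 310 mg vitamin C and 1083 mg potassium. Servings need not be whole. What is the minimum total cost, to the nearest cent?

$3.59

The cheapest plan sits at a corner of the feasible region — with two constraints it uses at most two foods.
avocado only: max(310/11, 1083/437) = 28.18 servings → $36.64.
strawberries only: max(310/105, 1083/243) = 4.457 servings → $3.79.
avocado + strawberries with both tight: 0.8883 servings and 2.859 servings → $3.59.
The minimum over all feasible corners is $3.59.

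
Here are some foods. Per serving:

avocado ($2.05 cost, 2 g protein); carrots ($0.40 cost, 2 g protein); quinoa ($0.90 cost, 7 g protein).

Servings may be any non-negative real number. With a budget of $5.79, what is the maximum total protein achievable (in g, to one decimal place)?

45.0 g

Protein per dollar: quinoa 7.778, carrots 5, avocado 0.9756.
With no serving limits, spend the whole cost allowance on quinoa: $5.79 / $0.90 × 7 g = 45.0 g.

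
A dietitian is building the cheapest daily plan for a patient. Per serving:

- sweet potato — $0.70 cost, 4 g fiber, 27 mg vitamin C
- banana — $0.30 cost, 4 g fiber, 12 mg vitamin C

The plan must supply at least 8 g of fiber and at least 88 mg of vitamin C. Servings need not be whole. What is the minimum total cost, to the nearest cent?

A basic optimal solution has at most two foods positive. Try each food alone and each pair with both targets met exactly.
sweet potato only: max(8/4, 88/27) = 3.259 servings → $2.28.
banana only: max(8/4, 88/12) = 7.333 servings → $2.20.
sweet potato + banana: intersection lies outside the first quadrant.
So the least-cost plan costs $2.20.

$2.20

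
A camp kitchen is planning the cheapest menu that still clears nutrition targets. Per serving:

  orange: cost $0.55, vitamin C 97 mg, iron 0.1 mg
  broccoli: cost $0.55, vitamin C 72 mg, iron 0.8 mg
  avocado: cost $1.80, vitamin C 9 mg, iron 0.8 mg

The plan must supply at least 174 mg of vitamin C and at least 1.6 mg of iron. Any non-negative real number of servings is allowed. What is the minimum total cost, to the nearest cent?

$1.26

Check every corner: each single food scaled to meet both minima, and each pair solved so both constraints bind.
orange only: max(174/97, 1.6/0.1) = 16 servings → $8.80.
broccoli only: max(174/72, 1.6/0.8) = 2.417 servings → $1.33.
avocado only: max(174/9, 1.6/0.8) = 19.33 servings → $34.80.
orange + broccoli with both tight: 0.3409 servings and 1.957 servings → $1.26.
orange + avocado with both tight: 1.627 servings and 1.797 servings → $4.13.
broccoli + avocado with both targets exact would need a negative amount; discard.
Cheapest feasible corner: $1.26.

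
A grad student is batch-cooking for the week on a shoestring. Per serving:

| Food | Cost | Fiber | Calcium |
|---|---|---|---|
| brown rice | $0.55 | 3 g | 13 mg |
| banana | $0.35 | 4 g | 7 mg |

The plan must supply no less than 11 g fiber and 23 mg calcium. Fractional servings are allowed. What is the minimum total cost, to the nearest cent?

$1.10

Compare the cost at each extreme point of the feasible region.
brown rice only: max(11/3, 23/13) = 3.667 servings → $2.02.
banana only: max(11/4, 23/7) = 3.286 servings → $1.15.
brown rice + banana with both tight: 0.4839 servings and 2.387 servings → $1.10.
Cheapest feasible corner: $1.10.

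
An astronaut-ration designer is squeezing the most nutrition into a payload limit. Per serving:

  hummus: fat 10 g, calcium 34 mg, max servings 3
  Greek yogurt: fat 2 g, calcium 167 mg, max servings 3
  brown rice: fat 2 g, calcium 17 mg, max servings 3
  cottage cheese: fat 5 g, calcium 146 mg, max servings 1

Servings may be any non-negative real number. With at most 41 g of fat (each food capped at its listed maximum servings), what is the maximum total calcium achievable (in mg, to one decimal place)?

779.6 mg

Calcium per g fat: Greek yogurt 83.5, cottage cheese 29.2, brown rice 8.5, hummus 3.4.
Take 3 servings of Greek yogurt: uses 6 g fat, +501.0 mg calcium (running total 501.0 mg).
Take 1 serving of cottage cheese: uses 5 g fat, +146.0 mg calcium (running total 647.0 mg).
Take 3 servings of brown rice: uses 6 g fat, +51.0 mg calcium (running total 698.0 mg).
Take 2.4 servings of hummus: uses 24 g fat, +81.6 mg calcium (running total 779.6 mg).
Greedy by best ratio exhausts the fat allowance optimally: 779.6 mg.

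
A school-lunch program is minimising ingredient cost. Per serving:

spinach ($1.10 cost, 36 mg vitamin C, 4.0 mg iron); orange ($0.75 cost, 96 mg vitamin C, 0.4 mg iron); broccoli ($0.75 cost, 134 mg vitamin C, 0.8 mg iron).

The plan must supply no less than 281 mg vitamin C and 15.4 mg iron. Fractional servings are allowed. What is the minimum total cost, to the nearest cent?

An LP optimum is at a vertex; with two nutrient constraints at most two foods are used. Check each candidate.
spinach only: max(281/36, 15.4/4.0) = 7.806 servings → $8.59.
orange only: max(281/96, 15.4/0.4) = 38.5 servings → $28.88.
broccoli only: max(281/134, 15.4/0.8) = 19.25 servings → $14.44.
spinach + orange with both tight: 3.696 servings and 1.541 servings → $5.22.
spinach + broccoli with both tight: 3.625 servings and 1.123 servings → $4.83.
orange + broccoli with both targets exact would need a negative amount; discard.
So the least-cost plan costs $4.83.

$4.83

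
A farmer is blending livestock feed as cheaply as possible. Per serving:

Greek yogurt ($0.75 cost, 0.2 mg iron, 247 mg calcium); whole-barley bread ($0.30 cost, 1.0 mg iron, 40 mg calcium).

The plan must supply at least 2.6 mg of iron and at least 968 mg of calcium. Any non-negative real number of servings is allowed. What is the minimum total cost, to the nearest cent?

$3.27

An LP optimum is at a vertex; with two nutrient constraints at most two foods are used. Check each candidate.
Greek yogurt only: max(2.6/0.2, 968/247) = 13 servings → $9.75.
whole-barley bread only: max(2.6/1.0, 968/40) = 24.2 servings → $7.26.
Greek yogurt + whole-barley bread with both tight: 3.615 servings and 1.877 servings → $3.27.
So the least-cost plan costs $3.27.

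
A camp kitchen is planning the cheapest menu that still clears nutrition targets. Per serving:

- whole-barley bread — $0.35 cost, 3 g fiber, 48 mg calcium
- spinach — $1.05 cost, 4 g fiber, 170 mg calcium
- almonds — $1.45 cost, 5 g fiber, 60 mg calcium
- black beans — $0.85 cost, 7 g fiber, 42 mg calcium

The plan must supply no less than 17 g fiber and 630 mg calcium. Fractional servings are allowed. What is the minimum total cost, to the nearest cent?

$3.95

A basic optimal solution has at most two foods positive. Try each food alone and each pair with both targets met exactly.
whole-barley bread only: max(17/3, 630/48) = 13.12 servings → $4.59.
spinach only: max(17/4, 630/170) = 4.25 servings → $4.46.
almonds only: max(17/5, 630/60) = 10.5 servings → $15.22.
black beans only: max(17/7, 630/42) = 15 servings → $12.75.
whole-barley bread + spinach with both tight: 1.164 servings and 3.377 servings → $3.95.
whole-barley bread + almonds with both targets exact would need a negative amount; discard.
whole-barley bread + black beans: the both-tight solution has a negative serving — not a feasible corner.
spinach + almonds with both tight: 3.492 servings and 0.6066 servings → $4.55.
spinach + black beans with both tight: 3.616 servings and 0.362 servings → $4.10.
almonds + black beans: intersection lies outside the first quadrant.
The minimum over all feasible corners is $3.95.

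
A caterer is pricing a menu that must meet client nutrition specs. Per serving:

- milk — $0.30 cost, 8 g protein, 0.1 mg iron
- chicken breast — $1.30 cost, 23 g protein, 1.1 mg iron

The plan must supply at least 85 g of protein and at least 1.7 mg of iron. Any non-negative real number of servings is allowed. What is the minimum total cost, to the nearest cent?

$3.53

milk only: max(85/8, 1.7/0.1) = 17 servings → $5.10.
chicken breast only: max(85/23, 1.7/1.1) = 3.696 servings → $4.80.
milk + chicken breast with both tight: 8.369 servings and 0.7846 servings → $3.53.
The minimum over all feasible corners is $3.53.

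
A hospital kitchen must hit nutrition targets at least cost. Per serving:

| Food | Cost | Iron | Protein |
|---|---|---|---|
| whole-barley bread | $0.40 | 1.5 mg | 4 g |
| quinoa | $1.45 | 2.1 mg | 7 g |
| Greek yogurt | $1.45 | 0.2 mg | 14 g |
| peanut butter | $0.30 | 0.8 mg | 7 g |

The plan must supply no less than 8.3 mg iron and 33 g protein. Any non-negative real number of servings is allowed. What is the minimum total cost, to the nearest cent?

$2.41

An LP optimum is at a vertex; with two nutrient constraints at most two foods are used. Check each candidate.
whole-barley bread only: max(8.3/1.5, 33/4) = 8.25 servings → $3.30.
quinoa only: max(8.3/2.1, 33/7) = 4.714 servings → $6.84.
Greek yogurt only: max(8.3/0.2, 33/14) = 41.5 servings → $60.17.
peanut butter only: max(8.3/0.8, 33/7) = 10.38 servings → $3.11.
whole-barley bread + quinoa: intersection lies outside the first quadrant.
whole-barley bread + Greek yogurt with both tight: 5.426 servings and 0.8069 servings → $3.34.
whole-barley bread + peanut butter with both tight: 4.342 servings and 2.233 servings → $2.41.
quinoa + Greek yogurt with both tight: 3.914 servings and 0.4 servings → $6.26.
quinoa + peanut butter with both tight: 3.484 servings and 1.231 servings → $5.42.
Greek yogurt + peanut butter with both targets exact would need a negative amount; discard.
The minimum over all feasible corners is $2.41.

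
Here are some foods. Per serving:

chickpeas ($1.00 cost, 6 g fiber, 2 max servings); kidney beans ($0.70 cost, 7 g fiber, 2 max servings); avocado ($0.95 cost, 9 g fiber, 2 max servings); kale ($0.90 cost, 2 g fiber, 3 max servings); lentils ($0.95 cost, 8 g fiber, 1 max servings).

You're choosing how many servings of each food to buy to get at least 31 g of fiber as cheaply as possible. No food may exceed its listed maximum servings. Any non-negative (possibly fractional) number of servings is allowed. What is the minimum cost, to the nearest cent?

Cost per g of fiber: kidney beans $0.1000, avocado $0.1056, lentils $0.1187, chickpeas $0.1667, kale $0.4500.
Take 2 servings of kidney beans: +14.0 g fiber for $1.40 (total $1.40, still need 17.0 g).
Take 1.889 servings of avocado: +17.0 g fiber for $1.79 (total $3.19, still need 0.0 g).
Greedy by cheapest-per-g is optimal for a single linear constraint, so the minimum cost is $3.19.

$3.19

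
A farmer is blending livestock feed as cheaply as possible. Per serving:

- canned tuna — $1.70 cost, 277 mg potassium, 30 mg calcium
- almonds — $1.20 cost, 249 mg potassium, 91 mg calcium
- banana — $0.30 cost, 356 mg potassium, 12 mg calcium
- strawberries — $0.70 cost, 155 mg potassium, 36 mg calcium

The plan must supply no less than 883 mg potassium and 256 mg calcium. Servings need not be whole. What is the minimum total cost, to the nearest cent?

For a min-cost LP with two ≥-constraints, a basic feasible solution has at most two positive variables.
canned tuna only: max(883/277, 256/30) = 8.533 servings → $14.51.
almonds only: max(883/249, 256/91) = 3.546 servings → $4.26.
banana only: max(883/356, 256/12) = 21.33 servings → $6.40.
strawberries only: max(883/155, 256/36) = 7.111 servings → $4.98.
canned tuna + almonds with both tight: 0.9364 servings and 2.504 servings → $4.60.
canned tuna + banana: the both-tight solution has a negative serving — not a feasible corner.
canned tuna + strawberries with both targets exact would need a negative amount; discard.
almonds + banana with both tight: 2.739 servings and 0.5648 servings → $3.46.
almonds + strawberries with both tight: 1.535 servings and 3.231 servings → $4.10.
banana + strawberries: intersection lies outside the first quadrant.
The minimum over all feasible corners is $3.46.

$3.46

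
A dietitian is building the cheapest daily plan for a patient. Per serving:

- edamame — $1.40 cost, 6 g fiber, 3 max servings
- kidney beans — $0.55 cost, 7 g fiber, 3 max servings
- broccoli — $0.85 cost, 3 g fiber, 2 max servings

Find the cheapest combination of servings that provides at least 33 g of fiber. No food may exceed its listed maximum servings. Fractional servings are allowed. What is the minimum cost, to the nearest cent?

$4.45

Cost per g of fiber: kidney beans $0.0786, edamame $0.2333, broccoli $0.2833.
Take 3 servings of kidney beans: +21.0 g fiber for $1.65 (total $1.65, still need 12.0 g).
Take 2 servings of edamame: +12.0 g fiber for $2.80 (total $4.45, still need 0.0 g).
Filling from the cheapest source first is optimal under one linear minimum: $4.45.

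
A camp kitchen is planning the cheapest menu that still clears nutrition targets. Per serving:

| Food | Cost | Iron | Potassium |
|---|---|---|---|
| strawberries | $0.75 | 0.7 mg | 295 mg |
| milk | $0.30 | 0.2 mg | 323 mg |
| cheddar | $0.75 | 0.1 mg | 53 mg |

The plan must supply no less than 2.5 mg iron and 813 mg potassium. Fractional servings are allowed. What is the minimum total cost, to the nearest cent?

$2.68

A basic optimal solution has at most two foods positive. Try each food alone and each pair with both targets met exactly.
strawberries only: max(2.5/0.7, 813/295) = 3.571 servings → $2.68.
milk only: max(2.5/0.2, 813/323) = 12.5 servings → $3.75.
cheddar only: max(2.5/0.1, 813/53) = 25 servings → $18.75.
strawberries + milk: intersection lies outside the first quadrant.
strawberries + cheddar: intersection lies outside the first quadrant.
milk + cheddar with both targets exact would need a negative amount; discard.
The minimum over all feasible corners is $2.68.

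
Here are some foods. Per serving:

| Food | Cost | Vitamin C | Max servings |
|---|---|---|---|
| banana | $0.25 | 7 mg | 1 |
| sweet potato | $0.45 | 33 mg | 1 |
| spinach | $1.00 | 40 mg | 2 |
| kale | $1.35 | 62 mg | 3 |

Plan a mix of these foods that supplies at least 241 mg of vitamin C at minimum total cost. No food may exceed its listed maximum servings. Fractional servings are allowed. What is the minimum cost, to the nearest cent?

$5.05

Cost per mg of vitamin C: sweet potato $0.0136, kale $0.0218, spinach $0.0250, banana $0.0357.
Take 1 serving of sweet potato: +33.0 mg vitamin C for $0.45 (total $0.45, still need 208.0 mg).
Take 3 servings of kale: +186.0 mg vitamin C for $4.05 (total $4.50, still need 22.0 mg).
Take 0.55 servings of spinach: +22.0 mg vitamin C for $0.55 (total $5.05, still need 0.0 mg).
Filling from the cheapest source first is optimal under one linear minimum: $5.05.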